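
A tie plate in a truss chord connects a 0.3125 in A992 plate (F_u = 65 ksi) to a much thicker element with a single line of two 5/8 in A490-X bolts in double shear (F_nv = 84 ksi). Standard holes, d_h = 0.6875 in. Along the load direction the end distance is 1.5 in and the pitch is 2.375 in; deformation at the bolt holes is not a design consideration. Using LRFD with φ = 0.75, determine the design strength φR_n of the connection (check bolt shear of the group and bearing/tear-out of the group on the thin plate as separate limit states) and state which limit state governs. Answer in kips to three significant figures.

55 kips (bearing governs)

Bolt shear: A_b = π·0.625²/4 = 0.3068 in²; R_n = 84 × 0.3068 × 2 × 2 = 103.1 kips → 0.75 × 103.1 = 77.3 kips.
Bearing (1.5 l_c t F_u ≤ 3.0 d t F_u): upper limit = 3.0·0.625·0.3125·65 = 38.09 kips.
  Edge l_c = 1.5 − 0.6875/2 = 1.156 → r_n = 35.23 kips; interior l_c = 2.375 − 0.6875 = 1.688 → r_n = 38.09 kips.
  R_n,bearing = 1·35.23 + 1·38.09 = 73.32 kips → 0.75 × 73.32 = 55 kips.
Bearing governs: 55 kips.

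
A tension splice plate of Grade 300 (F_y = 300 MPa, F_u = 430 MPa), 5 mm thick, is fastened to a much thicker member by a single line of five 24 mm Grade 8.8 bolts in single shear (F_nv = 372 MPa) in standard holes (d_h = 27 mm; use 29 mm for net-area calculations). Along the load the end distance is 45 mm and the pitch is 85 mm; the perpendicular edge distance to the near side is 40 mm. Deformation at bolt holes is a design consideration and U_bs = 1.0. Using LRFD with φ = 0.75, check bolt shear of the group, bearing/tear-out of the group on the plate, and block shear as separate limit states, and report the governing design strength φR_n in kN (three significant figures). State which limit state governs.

Bolt shear: A_b = π·24²/4 = 452.4 mm²; R_n = 372 × 452.4 × 5 × 1 / 1000 = 841.4 kN → 0.75 × 841.4 = 631 kN.
Bearing: edge l_c = 31.5, r_n = 81.27 kN; interior l_c = 58, r_n = 123.8 kN; R_n = 81.27 + 4·123.8 = 576.6 kN → 432 kN.
Block shear: A_gv = 1925, A_nv = 1272, A_nt = 127.5 mm²; R_n = min(0.6F_uA_nv, 0.6F_yA_gv) + U_bs·F_u·A_nt = 383.1 kN → 287 kN.
Block shear governs: 287 kN.

287 kN (block shear governs)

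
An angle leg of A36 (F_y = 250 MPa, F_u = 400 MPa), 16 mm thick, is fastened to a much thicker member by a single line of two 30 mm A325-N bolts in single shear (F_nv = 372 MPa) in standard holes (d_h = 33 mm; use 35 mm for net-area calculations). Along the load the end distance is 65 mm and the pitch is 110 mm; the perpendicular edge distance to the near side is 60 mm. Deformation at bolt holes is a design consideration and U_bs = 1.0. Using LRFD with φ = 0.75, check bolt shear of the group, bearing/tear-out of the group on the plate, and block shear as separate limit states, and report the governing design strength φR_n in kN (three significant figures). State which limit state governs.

394 kN (bolt shear governs)

Bolt shear: A_b = π·30²/4 = 706.9 mm²; R_n = 372 × 706.9 × 2 × 1 / 1000 = 525.9 kN → 0.75 × 525.9 = 394 kN.
Bearing: edge l_c = 48.5, r_n = 372.5 kN; interior l_c = 77, r_n = 460.8 kN; R_n = 372.5 + 1·460.8 = 833.3 kN → 625 kN.
Block shear: A_gv = 2800, A_nv = 1960, A_nt = 680 mm²; R_n = min(0.6F_uA_nv, 0.6F_yA_gv) + U_bs·F_u·A_nt = 692 kN → 519 kN.
Bolt shear governs: 394 kN.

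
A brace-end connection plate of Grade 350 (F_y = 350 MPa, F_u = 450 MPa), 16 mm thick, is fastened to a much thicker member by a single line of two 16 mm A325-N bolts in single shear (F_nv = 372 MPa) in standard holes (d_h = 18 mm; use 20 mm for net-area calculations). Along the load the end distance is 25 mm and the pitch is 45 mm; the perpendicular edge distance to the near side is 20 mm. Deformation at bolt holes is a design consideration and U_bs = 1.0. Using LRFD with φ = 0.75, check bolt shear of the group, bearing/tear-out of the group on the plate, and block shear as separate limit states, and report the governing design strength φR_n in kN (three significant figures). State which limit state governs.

112 kN (bolt shear governs)

Bolt shear: A_b = π·16²/4 = 201.1 mm²; R_n = 372 × 201.1 × 2 × 1 / 1000 = 149.6 kN → 0.75 × 149.6 = 112 kN.
Bearing: edge l_c = 16, r_n = 138.2 kN; interior l_c = 27, r_n = 233.3 kN; R_n = 138.2 + 1·233.3 = 371.5 kN → 279 kN.
Block shear: A_gv = 1120, A_nv = 640, A_nt = 160 mm²; R_n = min(0.6F_uA_nv, 0.6F_yA_gv) + U_bs·F_u·A_nt = 244.8 kN → 184 kN.
Bolt shear governs: 112 kN.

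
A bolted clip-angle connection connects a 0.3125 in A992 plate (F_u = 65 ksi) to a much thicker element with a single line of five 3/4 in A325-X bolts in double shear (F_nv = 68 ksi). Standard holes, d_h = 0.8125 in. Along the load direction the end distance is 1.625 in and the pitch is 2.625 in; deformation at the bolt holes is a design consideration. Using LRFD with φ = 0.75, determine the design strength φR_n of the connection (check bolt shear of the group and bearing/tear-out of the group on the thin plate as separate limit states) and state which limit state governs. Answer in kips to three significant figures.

132 kips (bearing governs)

Bolt shear: A_b = π·0.75²/4 = 0.4418 in²; R_n = 68 × 0.4418 × 5 × 2 = 300.4 kips → 0.75 × 300.4 = 225 kips.
Bearing (1.2 l_c t F_u ≤ 2.4 d t F_u): upper limit = 2.4·0.75·0.3125·65 = 36.56 kips.
  Edge l_c = 1.625 − 0.8125/2 = 1.219 → r_n = 29.71 kips; interior l_c = 2.625 − 0.8125 = 1.812 → r_n = 36.56 kips.
  R_n,bearing = 1·29.71 + 4·36.56 = 176 kips → 0.75 × 176 = 132 kips.
Bearing governs: 132 kips.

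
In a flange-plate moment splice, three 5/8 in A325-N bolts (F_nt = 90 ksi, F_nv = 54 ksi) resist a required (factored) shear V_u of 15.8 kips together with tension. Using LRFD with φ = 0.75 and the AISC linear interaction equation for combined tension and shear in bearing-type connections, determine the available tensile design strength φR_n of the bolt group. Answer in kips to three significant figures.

54.4 kips

A_b = π·0.625²/4 = 0.3068 in²; f_rv = 15.8 / (3 × 0.3068) = 17.17 ksi.
F'_nt = 1.3 F_nt − (F_nt / φF_nv) f_rv = 1.3·90 − (90/(0.75·54))·17.17 = 78.85 ksi, capped at F_nt → F'_nt = 78.85 ksi.
R_n = F'_nt · A_b · n = 78.85 × 0.3068 × 3 = 72.57 kips.
Design strength φR_n = 0.75 × 72.57 = 54.4 kips.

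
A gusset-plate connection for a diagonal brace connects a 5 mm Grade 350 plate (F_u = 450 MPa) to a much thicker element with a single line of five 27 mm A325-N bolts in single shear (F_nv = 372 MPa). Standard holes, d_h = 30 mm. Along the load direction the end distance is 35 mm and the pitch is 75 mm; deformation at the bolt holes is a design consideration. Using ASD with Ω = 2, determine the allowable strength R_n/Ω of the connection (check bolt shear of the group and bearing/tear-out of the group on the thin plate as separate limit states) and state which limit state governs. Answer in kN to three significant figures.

270 kN (bearing governs)

Bolt shear: A_b = π·27²/4 = 572.6 mm²; R_n = 372 × 572.6 × 5 × 1 / 1000 = 1065 kN → 1065 / 2 = 532 kN.
Bearing (1.2 l_c t F_u ≤ 2.4 d t F_u): upper limit = 2.4·27·5·450 / 1000 = 145.8 kN.
  Edge l_c = 35 − 30/2 = 20 → r_n = 54 kN; interior l_c = 75 − 30 = 45 → r_n = 121.5 kN.
  R_n,bearing = 1·54 + 4·121.5 = 540 kN → 540 / 2 = 270 kN.
Bearing governs: 270 kN.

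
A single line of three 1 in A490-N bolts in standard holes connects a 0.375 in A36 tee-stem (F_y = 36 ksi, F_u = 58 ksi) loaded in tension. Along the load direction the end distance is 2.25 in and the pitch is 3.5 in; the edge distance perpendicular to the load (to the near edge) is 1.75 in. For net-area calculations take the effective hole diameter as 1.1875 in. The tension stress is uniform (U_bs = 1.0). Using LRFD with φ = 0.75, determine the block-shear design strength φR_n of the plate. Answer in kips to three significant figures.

Shear plane L_v = 2.25 + 2·3.5 = 9.25 in; A_gv = 9.25 × 0.375 = 3.469 in².
A_nv = (9.25 − 2.5·1.1875) × 0.375 = 2.355 in².
A_nt = (1.75 − 0.5·1.1875) × 0.375 = 0.4336 in².
0.6 F_u A_nv = 81.97 kips; 0.6 F_y A_gv = 74.92 kips → shear yielding governs the shear term.
R_n = 74.92 + 1.0 × 58 × 0.4336 = 100.1 kips.
Design strength φR_n = 0.75 × 100.1 = 75.1 kips.

75.1 kips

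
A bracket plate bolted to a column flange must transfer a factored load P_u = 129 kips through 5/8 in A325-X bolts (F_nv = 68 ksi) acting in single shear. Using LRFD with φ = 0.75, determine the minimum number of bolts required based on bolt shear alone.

A_b = π·0.625²/4 = 0.3068 in².
Per-bolt design strength φR_n = 0.75 × 68 × 0.3068 × 1 = 15.65 kips.
n ≥ 129 / 15.65 = 8.245 → use 9 bolts.

9 bolts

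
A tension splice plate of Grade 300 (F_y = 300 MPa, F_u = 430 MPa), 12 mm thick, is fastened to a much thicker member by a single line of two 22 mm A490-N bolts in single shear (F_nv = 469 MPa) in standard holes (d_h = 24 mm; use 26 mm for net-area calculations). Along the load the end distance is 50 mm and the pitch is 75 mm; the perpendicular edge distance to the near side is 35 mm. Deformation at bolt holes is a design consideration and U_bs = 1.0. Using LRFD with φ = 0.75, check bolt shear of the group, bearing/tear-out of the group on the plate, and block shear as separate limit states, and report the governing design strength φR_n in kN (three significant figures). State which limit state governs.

Bolt shear: A_b = π·22²/4 = 380.1 mm²; R_n = 469 × 380.1 × 2 × 1 / 1000 = 356.6 kN → 0.75 × 356.6 = 267 kN.
Bearing: edge l_c = 38, r_n = 235.3 kN; interior l_c = 51, r_n = 272.4 kN; R_n = 235.3 + 1·272.4 = 507.7 kN → 381 kN.
Block shear: A_gv = 1500, A_nv = 1032, A_nt = 264 mm²; R_n = min(0.6F_uA_nv, 0.6F_yA_gv) + U_bs·F_u·A_nt = 379.8 kN → 285 kN.
Bolt shear governs: 267 kN.

267 kN (bolt shear governs)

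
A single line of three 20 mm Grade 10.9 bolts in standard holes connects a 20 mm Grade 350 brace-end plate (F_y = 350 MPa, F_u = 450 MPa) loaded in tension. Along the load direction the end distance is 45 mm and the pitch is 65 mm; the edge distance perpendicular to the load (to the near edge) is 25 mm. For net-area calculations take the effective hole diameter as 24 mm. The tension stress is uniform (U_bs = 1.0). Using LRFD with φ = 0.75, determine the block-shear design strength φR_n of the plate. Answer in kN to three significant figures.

554 kN

Shear plane L_v = 45 + 2·65 = 175 mm; A_gv = 175 × 20 = 3500 mm².
A_nv = (175 − 2.5·24) × 20 = 2300 mm².
A_nt = (25 − 0.5·24) × 20 = 260 mm².
0.6 F_u A_nv = 621 kN; 0.6 F_y A_gv = 735 kN → shear rupture governs the shear term.
R_n = 621 + 1.0 × 450 × 260 / 1000 = 738 kN.
Design strength φR_n = 0.75 × 738 = 554 kN.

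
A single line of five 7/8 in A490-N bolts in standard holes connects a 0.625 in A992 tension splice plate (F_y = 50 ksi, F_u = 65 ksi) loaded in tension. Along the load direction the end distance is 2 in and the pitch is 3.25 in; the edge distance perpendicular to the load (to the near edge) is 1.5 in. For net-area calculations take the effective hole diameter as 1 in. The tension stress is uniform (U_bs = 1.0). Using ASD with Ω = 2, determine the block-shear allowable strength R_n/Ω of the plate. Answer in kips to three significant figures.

148 kips

Shear plane L_v = 2 + 4·3.25 = 15 in; A_gv = 15 × 0.625 = 9.375 in².
A_nv = (15 − 4.5·1) × 0.625 = 6.562 in².
A_nt = (1.5 − 0.5·1) × 0.625 = 0.625 in².
0.6 F_u A_nv = 255.9 kips; 0.6 F_y A_gv = 281.2 kips → shear rupture governs the shear term.
R_n = 255.9 + 1.0 × 65 × 0.625 = 296.6 kips.
Allowable strength R_n/Ω = 296.6 / 2 = 148 kips.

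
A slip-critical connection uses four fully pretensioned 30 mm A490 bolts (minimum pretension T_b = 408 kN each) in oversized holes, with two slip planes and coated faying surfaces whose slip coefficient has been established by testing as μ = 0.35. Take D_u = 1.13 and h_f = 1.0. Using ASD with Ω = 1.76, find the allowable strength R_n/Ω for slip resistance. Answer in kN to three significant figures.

733 kN

R_n = μ · D_u · h_f · T_b · n_s · n_b = 0.35 × 1.13 × 1.0 × 408 × 2 × 4 = 1291 kN.
Allowable strength R_n/Ω = 1291 / 1.76 = 733 kN.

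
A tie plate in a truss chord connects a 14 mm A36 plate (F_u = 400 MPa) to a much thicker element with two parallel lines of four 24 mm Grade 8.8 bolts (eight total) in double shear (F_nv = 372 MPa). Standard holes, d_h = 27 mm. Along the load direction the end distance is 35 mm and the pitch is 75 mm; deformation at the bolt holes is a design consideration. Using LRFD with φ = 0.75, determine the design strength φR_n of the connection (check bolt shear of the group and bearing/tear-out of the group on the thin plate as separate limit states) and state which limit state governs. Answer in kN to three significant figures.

Bolt shear: A_b = π·24²/4 = 452.4 mm²; R_n = 372 × 452.4 × 8 × 2 / 1000 = 2693 kN → 0.75 × 2693 = 2020 kN.
Bearing (1.2 l_c t F_u ≤ 2.4 d t F_u): upper limit = 2.4·24·14·400 / 1000 = 322.6 kN.
  Edge l_c = 35 − 27/2 = 21.5 → r_n = 144.5 kN; interior l_c = 75 − 27 = 48 → r_n = 322.6 kN.
  R_n,bearing = 2·144.5 + 6·322.6 = 2224 kN → 0.75 × 2224 = 1670 kN.
Bearing governs: 1670 kN.

1670 kN (bearing governs)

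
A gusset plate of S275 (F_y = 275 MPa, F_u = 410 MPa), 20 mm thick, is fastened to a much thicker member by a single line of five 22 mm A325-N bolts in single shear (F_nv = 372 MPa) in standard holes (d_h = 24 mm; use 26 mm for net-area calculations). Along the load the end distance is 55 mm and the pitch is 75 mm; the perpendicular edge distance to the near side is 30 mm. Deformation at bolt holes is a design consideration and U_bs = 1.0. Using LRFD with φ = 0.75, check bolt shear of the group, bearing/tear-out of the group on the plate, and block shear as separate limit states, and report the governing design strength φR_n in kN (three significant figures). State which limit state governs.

530 kN (bolt shear governs)

Bolt shear: A_b = π·22²/4 = 380.1 mm²; R_n = 372 × 380.1 × 5 × 1 / 1000 = 707 kN → 0.75 × 707 = 530 kN.
Bearing: edge l_c = 43, r_n = 423.1 kN; interior l_c = 51, r_n = 433 kN; R_n = 423.1 + 4·433 = 2155 kN → 1620 kN.
Block shear: A_gv = 7100, A_nv = 4760, A_nt = 340 mm²; R_n = min(0.6F_uA_nv, 0.6F_yA_gv) + U_bs·F_u·A_nt = 1310 kN → 983 kN.
Bolt shear governs: 530 kN.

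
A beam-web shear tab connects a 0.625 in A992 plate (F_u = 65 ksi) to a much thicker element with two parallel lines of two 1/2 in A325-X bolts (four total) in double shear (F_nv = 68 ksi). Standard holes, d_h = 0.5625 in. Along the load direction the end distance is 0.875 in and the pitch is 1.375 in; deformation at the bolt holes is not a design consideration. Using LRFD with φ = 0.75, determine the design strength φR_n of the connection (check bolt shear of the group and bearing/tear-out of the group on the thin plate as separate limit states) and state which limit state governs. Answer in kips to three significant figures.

Bolt shear: A_b = π·0.5²/4 = 0.1963 in²; R_n = 68 × 0.1963 × 4 × 2 = 106.8 kips → 0.75 × 106.8 = 80.1 kips.
Bearing (1.5 l_c t F_u ≤ 3.0 d t F_u): upper limit = 3.0·0.5·0.625·65 = 60.94 kips.
  Edge l_c = 0.875 − 0.5625/2 = 0.5938 → r_n = 36.18 kips; interior l_c = 1.375 − 0.5625 = 0.8125 → r_n = 49.51 kips.
  R_n,bearing = 2·36.18 + 2·49.51 = 171.4 kips → 0.75 × 171.4 = 129 kips.
Bolt shear governs: 80.1 kips.

80.1 kips (bolt shear governs)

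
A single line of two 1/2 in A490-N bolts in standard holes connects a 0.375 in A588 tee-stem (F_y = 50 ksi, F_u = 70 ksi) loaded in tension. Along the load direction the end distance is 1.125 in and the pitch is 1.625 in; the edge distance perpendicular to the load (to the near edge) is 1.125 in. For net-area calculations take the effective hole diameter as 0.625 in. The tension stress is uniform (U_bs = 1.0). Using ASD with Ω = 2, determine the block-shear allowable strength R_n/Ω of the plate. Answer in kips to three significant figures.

Shear plane L_v = 1.125 + 1·1.625 = 2.75 in; A_gv = 2.75 × 0.375 = 1.031 in².
A_nv = (2.75 − 1.5·0.625) × 0.375 = 0.6797 in².
A_nt = (1.125 − 0.5·0.625) × 0.375 = 0.3047 in².
0.6 F_u A_nv = 28.55 kips; 0.6 F_y A_gv = 30.94 kips → shear rupture governs the shear term.
R_n = 28.55 + 1.0 × 70 × 0.3047 = 49.88 kips.
Allowable strength R_n/Ω = 49.88 / 2 = 24.9 kips.

24.9 kips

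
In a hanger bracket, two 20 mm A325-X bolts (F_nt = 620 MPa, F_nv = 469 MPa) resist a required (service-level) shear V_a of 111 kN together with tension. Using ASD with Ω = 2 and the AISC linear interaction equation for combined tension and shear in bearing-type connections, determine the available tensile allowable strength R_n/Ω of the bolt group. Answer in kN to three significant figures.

106 kN

A_b = π·20²/4 = 314.2 mm²; f_rv = 111 × 1000 / (2 × 314.2) = 176.7 MPa.
F'_nt = 1.3 F_nt − (Ω F_nt / F_nv) f_rv = 1.3·620 − (2·620/469)·176.7 = 338.9 MPa, capped at F_nt → F'_nt = 338.9 MPa.
R_n = F'_nt · A_b · n = 338.9 × 314.2 × 2 / 1000 = 212.9 kN.
Allowable strength R_n/Ω = 212.9 / 2 = 106 kN.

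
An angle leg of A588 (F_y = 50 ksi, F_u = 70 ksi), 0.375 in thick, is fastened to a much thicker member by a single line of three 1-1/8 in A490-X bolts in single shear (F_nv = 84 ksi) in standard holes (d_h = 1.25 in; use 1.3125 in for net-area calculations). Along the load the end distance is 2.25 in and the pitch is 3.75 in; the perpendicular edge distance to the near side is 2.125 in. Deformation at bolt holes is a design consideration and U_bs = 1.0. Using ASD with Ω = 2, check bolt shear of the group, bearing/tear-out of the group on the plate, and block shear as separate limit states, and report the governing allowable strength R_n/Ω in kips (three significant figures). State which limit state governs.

Bolt shear: A_b = π·1.125²/4 = 0.994 in²; R_n = 84 × 0.994 × 3 × 1 = 250.5 kips → 250.5 / 2 = 125 kips.
Bearing: edge l_c = 1.625, r_n = 51.19 kips; interior l_c = 2.5, r_n = 70.88 kips; R_n = 51.19 + 2·70.88 = 192.9 kips → 96.5 kips.
Block shear: A_gv = 3.656, A_nv = 2.426, A_nt = 0.5508 in²; R_n = min(0.6F_uA_nv, 0.6F_yA_gv) + U_bs·F_u·A_nt = 140.4 kips → 70.2 kips.
Block shear governs: 70.2 kips.

70.2 kips (block shear governs)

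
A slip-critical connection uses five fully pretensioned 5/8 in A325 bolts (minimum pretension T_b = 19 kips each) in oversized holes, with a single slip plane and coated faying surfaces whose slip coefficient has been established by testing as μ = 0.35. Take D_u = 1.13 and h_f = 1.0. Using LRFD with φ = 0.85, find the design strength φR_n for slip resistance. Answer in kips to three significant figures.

31.9 kips

R_n = μ · D_u · h_f · T_b · n_s · n_b = 0.35 × 1.13 × 1.0 × 19 × 1 × 5 = 37.57 kips.
Design strength φR_n = 0.85 × 37.57 = 31.9 kips.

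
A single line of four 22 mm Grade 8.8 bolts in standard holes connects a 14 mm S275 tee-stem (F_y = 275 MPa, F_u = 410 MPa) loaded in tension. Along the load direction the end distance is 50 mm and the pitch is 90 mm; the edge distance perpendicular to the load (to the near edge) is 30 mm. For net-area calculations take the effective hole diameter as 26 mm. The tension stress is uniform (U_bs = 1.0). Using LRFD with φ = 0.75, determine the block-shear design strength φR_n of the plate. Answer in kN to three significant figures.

Shear plane L_v = 50 + 3·90 = 320 mm; A_gv = 320 × 14 = 4480 mm².
A_nv = (320 − 3.5·26) × 14 = 3206 mm².
A_nt = (30 − 0.5·26) × 14 = 238 mm².
0.6 F_u A_nv = 788.7 kN; 0.6 F_y A_gv = 739.2 kN → shear yielding governs the shear term.
R_n = 739.2 + 1.0 × 410 × 238 / 1000 = 836.8 kN.
Design strength φR_n = 0.75 × 836.8 = 628 kN.

628 kN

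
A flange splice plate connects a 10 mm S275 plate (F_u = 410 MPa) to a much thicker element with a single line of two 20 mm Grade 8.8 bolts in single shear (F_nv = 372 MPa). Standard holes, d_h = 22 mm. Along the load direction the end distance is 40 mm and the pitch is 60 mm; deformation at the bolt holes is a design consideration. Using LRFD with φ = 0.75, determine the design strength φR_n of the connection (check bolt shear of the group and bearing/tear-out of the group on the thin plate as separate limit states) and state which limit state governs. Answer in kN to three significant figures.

175 kN (bolt shear governs)

Bolt shear: A_b = π·20²/4 = 314.2 mm²; R_n = 372 × 314.2 × 2 × 1 / 1000 = 233.7 kN → 0.75 × 233.7 = 175 kN.
Bearing (1.2 l_c t F_u ≤ 2.4 d t F_u): upper limit = 2.4·20·10·410 / 1000 = 196.8 kN.
  Edge l_c = 40 − 22/2 = 29 → r_n = 142.7 kN; interior l_c = 60 − 22 = 38 → r_n = 187 kN.
  R_n,bearing = 1·142.7 + 1·187 = 329.6 kN → 0.75 × 329.6 = 247 kN.
Bolt shear governs: 175 kN.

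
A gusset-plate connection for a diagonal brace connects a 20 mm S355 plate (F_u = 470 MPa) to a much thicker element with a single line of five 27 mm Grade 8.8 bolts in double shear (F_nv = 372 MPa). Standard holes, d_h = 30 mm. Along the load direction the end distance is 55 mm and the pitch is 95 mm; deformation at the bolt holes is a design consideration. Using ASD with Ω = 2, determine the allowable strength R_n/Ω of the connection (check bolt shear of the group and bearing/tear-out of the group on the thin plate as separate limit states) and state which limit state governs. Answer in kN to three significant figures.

1060 kN (bolt shear governs)

Bolt shear: A_b = π·27²/4 = 572.6 mm²; R_n = 372 × 572.6 × 5 × 2 / 1000 = 2130 kN → 2130 / 2 = 1060 kN.
Bearing (1.2 l_c t F_u ≤ 2.4 d t F_u): upper limit = 2.4·27·20·470 / 1000 = 609.1 kN.
  Edge l_c = 55 − 30/2 = 40 → r_n = 451.2 kN; interior l_c = 95 − 30 = 65 → r_n = 609.1 kN.
  R_n,bearing = 1·451.2 + 4·609.1 = 2888 kN → 2888 / 2 = 1440 kN.
Bolt shear governs: 1060 kN.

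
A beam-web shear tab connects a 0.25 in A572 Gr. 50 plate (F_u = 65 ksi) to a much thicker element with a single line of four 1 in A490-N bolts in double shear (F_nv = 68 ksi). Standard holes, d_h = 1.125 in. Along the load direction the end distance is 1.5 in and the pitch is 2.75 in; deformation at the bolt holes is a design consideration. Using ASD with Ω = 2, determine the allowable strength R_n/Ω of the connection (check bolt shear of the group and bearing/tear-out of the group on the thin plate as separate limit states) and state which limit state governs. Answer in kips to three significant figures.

56.7 kips (bearing governs)

Bolt shear: A_b = π·1²/4 = 0.7854 in²; R_n = 68 × 0.7854 × 4 × 2 = 427.3 kips → 427.3 / 2 = 214 kips.
Bearing (1.2 l_c t F_u ≤ 2.4 d t F_u): upper limit = 2.4·1·0.25·65 = 39 kips.
  Edge l_c = 1.5 − 1.125/2 = 0.9375 → r_n = 18.28 kips; interior l_c = 2.75 − 1.125 = 1.625 → r_n = 31.69 kips.
  R_n,bearing = 1·18.28 + 3·31.69 = 113.3 kips → 113.3 / 2 = 56.7 kips.
Bearing governs: 56.7 kips.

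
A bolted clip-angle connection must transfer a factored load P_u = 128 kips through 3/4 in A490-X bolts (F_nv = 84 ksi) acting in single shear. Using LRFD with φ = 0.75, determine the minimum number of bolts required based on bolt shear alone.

A_b = π·0.75²/4 = 0.4418 in².
Per-bolt design strength φR_n = 0.75 × 84 × 0.4418 × 1 = 27.83 kips.
n ≥ 128 / 27.83 = 4.599 → use 5 bolts.

5 bolts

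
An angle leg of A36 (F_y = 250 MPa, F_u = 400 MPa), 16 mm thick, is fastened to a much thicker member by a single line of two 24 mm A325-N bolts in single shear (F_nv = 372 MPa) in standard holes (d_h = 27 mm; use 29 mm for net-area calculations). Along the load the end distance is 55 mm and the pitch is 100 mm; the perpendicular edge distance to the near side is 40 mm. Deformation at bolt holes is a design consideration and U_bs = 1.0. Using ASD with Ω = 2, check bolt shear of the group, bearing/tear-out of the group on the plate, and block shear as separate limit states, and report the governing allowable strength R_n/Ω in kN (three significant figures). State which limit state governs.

168 kN (bolt shear governs)

Bolt shear: A_b = π·24²/4 = 452.4 mm²; R_n = 372 × 452.4 × 2 × 1 / 1000 = 336.6 kN → 336.6 / 2 = 168 kN.
Bearing: edge l_c = 41.5, r_n = 318.7 kN; interior l_c = 73, r_n = 368.6 kN; R_n = 318.7 + 1·368.6 = 687.4 kN → 344 kN.
Block shear: A_gv = 2480, A_nv = 1784, A_nt = 408 mm²; R_n = min(0.6F_uA_nv, 0.6F_yA_gv) + U_bs·F_u·A_nt = 535.2 kN → 268 kN.
Bolt shear governs: 168 kN.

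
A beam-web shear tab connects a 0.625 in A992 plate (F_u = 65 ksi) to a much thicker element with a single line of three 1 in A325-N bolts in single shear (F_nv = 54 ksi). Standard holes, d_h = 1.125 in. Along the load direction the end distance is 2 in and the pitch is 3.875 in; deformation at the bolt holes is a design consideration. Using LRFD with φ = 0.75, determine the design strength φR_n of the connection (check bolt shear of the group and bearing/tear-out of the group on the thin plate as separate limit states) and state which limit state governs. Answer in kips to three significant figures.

95.4 kips (bolt shear governs)

Bolt shear: A_b = π·1²/4 = 0.7854 in²; R_n = 54 × 0.7854 × 3 × 1 = 127.2 kips → 0.75 × 127.2 = 95.4 kips.
Bearing (1.2 l_c t F_u ≤ 2.4 d t F_u): upper limit = 2.4·1·0.625·65 = 97.5 kips.
  Edge l_c = 2 − 1.125/2 = 1.438 → r_n = 70.08 kips; interior l_c = 3.875 − 1.125 = 2.75 → r_n = 97.5 kips.
  R_n,bearing = 1·70.08 + 2·97.5 = 265.1 kips → 0.75 × 265.1 = 199 kips.
Bolt shear governs: 95.4 kips.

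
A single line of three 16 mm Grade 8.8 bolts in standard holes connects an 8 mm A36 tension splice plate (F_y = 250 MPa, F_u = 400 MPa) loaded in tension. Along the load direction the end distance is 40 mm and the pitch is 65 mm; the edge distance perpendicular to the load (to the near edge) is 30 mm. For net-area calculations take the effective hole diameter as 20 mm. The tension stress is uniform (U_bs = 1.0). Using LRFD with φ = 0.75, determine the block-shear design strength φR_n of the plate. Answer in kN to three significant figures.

Shear plane L_v = 40 + 2·65 = 170 mm; A_gv = 170 × 8 = 1360 mm².
A_nv = (170 − 2.5·20) × 8 = 960 mm².
A_nt = (30 − 0.5·20) × 8 = 160 mm².
0.6 F_u A_nv = 230.4 kN; 0.6 F_y A_gv = 204 kN → shear yielding governs the shear term.
R_n = 204 + 1.0 × 400 × 160 / 1000 = 268 kN.
Design strength φR_n = 0.75 × 268 = 201 kN.

201 kN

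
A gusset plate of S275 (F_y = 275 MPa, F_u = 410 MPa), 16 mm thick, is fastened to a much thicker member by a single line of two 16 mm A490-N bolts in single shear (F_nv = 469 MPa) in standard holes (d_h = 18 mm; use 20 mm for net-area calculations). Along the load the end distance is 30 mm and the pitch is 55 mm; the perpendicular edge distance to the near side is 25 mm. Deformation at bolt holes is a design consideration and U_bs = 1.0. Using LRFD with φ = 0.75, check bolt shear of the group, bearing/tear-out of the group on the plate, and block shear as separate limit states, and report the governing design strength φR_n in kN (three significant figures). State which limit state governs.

141 kN (bolt shear governs)

Bolt shear: A_b = π·16²/4 = 201.1 mm²; R_n = 469 × 201.1 × 2 × 1 / 1000 = 188.6 kN → 0.75 × 188.6 = 141 kN.
Bearing: edge l_c = 21, r_n = 165.3 kN; interior l_c = 37, r_n = 251.9 kN; R_n = 165.3 + 1·251.9 = 417.2 kN → 313 kN.
Block shear: A_gv = 1360, A_nv = 880, A_nt = 240 mm²; R_n = min(0.6F_uA_nv, 0.6F_yA_gv) + U_bs·F_u·A_nt = 314.9 kN → 236 kN.
Bolt shear governs: 141 kN.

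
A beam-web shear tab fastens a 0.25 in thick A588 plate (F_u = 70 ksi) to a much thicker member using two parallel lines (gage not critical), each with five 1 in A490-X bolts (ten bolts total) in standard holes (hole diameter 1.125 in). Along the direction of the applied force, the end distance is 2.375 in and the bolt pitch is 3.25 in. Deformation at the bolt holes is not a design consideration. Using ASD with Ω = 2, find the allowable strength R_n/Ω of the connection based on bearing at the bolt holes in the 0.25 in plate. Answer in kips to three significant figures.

Per bolt r_n = 1.5 l_c t F_u ≤ 3.0 d t F_u; upper limit = 3.0 × 1 × 0.25 × 70 = 52.5 kips.
Edge bolt: l_c = 2.375 − 1.125/2 = 1.812 in → 1.5 × 1.812 × 0.25 × 70 = 47.58 → r_n = 47.58 kips.
Interior bolts: l_c = 3.25 − 1.125 = 2.125 in → 1.5 × 2.125 × 0.25 × 70 = 55.78 → r_n = 52.5 kips.
R_n = 2 × 47.58 + 8 × 52.5 = 515.2 kips.
Allowable strength R_n/Ω = 515.2 / 2 = 258 kips.

258 kips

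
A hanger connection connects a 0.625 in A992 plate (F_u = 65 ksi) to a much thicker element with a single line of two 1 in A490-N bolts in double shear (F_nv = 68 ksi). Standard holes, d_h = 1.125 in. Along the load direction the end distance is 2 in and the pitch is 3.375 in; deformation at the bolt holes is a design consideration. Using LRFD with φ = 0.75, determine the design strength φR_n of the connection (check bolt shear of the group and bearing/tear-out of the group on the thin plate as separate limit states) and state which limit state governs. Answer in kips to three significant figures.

Bolt shear: A_b = π·1²/4 = 0.7854 in²; R_n = 68 × 0.7854 × 2 × 2 = 213.6 kips → 0.75 × 213.6 = 160 kips.
Bearing (1.2 l_c t F_u ≤ 2.4 d t F_u): upper limit = 2.4·1·0.625·65 = 97.5 kips.
  Edge l_c = 2 − 1.125/2 = 1.438 → r_n = 70.08 kips; interior l_c = 3.375 − 1.125 = 2.25 → r_n = 97.5 kips.
  R_n,bearing = 1·70.08 + 1·97.5 = 167.6 kips → 0.75 × 167.6 = 126 kips.
Bearing governs: 126 kips.

126 kips (bearing governs)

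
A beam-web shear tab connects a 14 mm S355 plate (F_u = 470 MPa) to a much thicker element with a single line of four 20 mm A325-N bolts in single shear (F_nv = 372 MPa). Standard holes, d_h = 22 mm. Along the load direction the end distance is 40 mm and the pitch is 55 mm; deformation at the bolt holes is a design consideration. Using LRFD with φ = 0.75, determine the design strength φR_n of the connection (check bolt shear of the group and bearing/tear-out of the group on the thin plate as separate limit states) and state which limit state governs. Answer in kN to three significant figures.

351 kN (bolt shear governs)

Bolt shear: A_b = π·20²/4 = 314.2 mm²; R_n = 372 × 314.2 × 4 × 1 / 1000 = 467.5 kN → 0.75 × 467.5 = 351 kN.
Bearing (1.2 l_c t F_u ≤ 2.4 d t F_u): upper limit = 2.4·20·14·470 / 1000 = 315.8 kN.
  Edge l_c = 40 − 22/2 = 29 → r_n = 229 kN; interior l_c = 55 − 22 = 33 → r_n = 260.6 kN.
  R_n,bearing = 1·229 + 3·260.6 = 1011 kN → 0.75 × 1011 = 758 kN.
Bolt shear governs: 351 kN.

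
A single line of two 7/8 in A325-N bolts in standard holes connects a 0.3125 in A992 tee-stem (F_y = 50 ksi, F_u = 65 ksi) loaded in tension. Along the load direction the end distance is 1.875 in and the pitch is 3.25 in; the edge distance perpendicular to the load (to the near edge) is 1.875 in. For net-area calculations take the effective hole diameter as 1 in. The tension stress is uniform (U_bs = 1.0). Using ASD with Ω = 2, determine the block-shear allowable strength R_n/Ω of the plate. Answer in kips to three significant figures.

36.1 kips

Shear plane L_v = 1.875 + 1·3.25 = 5.125 in; A_gv = 5.125 × 0.3125 = 1.602 in².
A_nv = (5.125 − 1.5·1) × 0.3125 = 1.133 in².
A_nt = (1.875 − 0.5·1) × 0.3125 = 0.4297 in².
0.6 F_u A_nv = 44.18 kips; 0.6 F_y A_gv = 48.05 kips → shear rupture governs the shear term.
R_n = 44.18 + 1.0 × 65 × 0.4297 = 72.11 kips.
Allowable strength R_n/Ω = 72.11 / 2 = 36.1 kips.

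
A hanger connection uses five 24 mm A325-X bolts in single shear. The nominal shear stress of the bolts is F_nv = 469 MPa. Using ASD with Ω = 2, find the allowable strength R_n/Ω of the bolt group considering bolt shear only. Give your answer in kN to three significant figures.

530 kN

A_b = π × 24² / 4 = 452.4 mm².
R_n = F_nv · A_b · n · n_s = 469 × 452.4 × 5 × 1 / 1000 = 1061 kN.
Allowable strength R_n/Ω = 1061 / 2 = 530 kN.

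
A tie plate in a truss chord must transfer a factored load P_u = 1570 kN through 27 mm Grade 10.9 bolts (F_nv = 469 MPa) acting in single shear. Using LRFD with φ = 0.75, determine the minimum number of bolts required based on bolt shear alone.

8 bolts

A_b = π·27²/4 = 572.6 mm².
Per-bolt design strength φR_n = 0.75 × 469 × 572.6 × 1 / 1000 = 201.4 kN.
n ≥ 1570 / 201.4 = 7.796 → use 8 bolts.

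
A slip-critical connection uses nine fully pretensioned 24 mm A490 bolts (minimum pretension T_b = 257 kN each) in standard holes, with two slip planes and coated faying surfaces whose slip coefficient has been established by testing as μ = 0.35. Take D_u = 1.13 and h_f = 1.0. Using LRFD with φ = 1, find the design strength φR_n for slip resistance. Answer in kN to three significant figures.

R_n = μ · D_u · h_f · T_b · n_s · n_b = 0.35 × 1.13 × 1.0 × 257 × 2 × 9 = 1830 kN.
Design strength φR_n = 1 × 1830 = 1830 kN.

1830 kN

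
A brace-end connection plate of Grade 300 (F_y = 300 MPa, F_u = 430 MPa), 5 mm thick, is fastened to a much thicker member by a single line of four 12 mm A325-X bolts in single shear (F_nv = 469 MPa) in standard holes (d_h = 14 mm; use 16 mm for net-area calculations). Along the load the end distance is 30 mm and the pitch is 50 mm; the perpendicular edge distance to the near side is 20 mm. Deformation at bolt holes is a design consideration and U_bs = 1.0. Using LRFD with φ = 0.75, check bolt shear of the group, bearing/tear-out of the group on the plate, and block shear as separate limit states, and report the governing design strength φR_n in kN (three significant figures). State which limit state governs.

Bolt shear: A_b = π·12²/4 = 113.1 mm²; R_n = 469 × 113.1 × 4 × 1 / 1000 = 212.2 kN → 0.75 × 212.2 = 159 kN.
Bearing: edge l_c = 23, r_n = 59.34 kN; interior l_c = 36, r_n = 61.92 kN; R_n = 59.34 + 3·61.92 = 245.1 kN → 184 kN.
Block shear: A_gv = 900, A_nv = 620, A_nt = 60 mm²; R_n = min(0.6F_uA_nv, 0.6F_yA_gv) + U_bs·F_u·A_nt = 185.8 kN → 139 kN.
Block shear governs: 139 kN.

139 kN (block shear governs)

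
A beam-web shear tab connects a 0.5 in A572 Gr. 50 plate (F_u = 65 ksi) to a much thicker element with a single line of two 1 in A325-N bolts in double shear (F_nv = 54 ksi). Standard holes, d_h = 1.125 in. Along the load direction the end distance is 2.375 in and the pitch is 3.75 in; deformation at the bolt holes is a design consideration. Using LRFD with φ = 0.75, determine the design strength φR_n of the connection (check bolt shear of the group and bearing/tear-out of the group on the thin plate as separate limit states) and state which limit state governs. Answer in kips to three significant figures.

112 kips (bearing governs)

Bolt shear: A_b = π·1²/4 = 0.7854 in²; R_n = 54 × 0.7854 × 2 × 2 = 169.6 kips → 0.75 × 169.6 = 127 kips.
Bearing (1.2 l_c t F_u ≤ 2.4 d t F_u): upper limit = 2.4·1·0.5·65 = 78 kips.
  Edge l_c = 2.375 − 1.125/2 = 1.812 → r_n = 70.69 kips; interior l_c = 3.75 − 1.125 = 2.625 → r_n = 78 kips.
  R_n,bearing = 1·70.69 + 1·78 = 148.7 kips → 0.75 × 148.7 = 112 kips.
Bearing governs: 112 kips.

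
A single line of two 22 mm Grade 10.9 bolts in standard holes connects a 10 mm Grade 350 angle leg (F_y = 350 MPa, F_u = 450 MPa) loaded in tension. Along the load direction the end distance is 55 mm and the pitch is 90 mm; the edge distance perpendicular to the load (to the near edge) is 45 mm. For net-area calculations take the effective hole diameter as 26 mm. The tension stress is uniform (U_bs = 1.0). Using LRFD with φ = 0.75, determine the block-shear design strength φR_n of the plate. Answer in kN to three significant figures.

Shear plane L_v = 55 + 1·90 = 145 mm; A_gv = 145 × 10 = 1450 mm².
A_nv = (145 − 1.5·26) × 10 = 1060 mm².
A_nt = (45 − 0.5·26) × 10 = 320 mm².
0.6 F_u A_nv = 286.2 kN; 0.6 F_y A_gv = 304.5 kN → shear rupture governs the shear term.
R_n = 286.2 + 1.0 × 450 × 320 / 1000 = 430.2 kN.
Design strength φR_n = 0.75 × 430.2 = 323 kN.

323 kN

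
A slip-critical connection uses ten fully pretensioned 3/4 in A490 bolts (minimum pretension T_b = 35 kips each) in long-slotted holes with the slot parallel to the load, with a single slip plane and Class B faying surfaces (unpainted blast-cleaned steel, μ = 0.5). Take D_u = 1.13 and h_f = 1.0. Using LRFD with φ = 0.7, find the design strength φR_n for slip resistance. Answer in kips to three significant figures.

R_n = μ · D_u · h_f · T_b · n_s · n_b = 0.5 × 1.13 × 1.0 × 35 × 1 × 10 = 197.8 kips.
Design strength φR_n = 0.7 × 197.8 = 138 kips.

138 kips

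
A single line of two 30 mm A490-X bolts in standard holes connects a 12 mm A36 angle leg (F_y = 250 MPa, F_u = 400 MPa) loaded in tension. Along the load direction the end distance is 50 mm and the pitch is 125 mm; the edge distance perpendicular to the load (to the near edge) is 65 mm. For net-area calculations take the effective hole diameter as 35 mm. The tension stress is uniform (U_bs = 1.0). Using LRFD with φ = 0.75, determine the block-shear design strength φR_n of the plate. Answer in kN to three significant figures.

407 kN

Shear plane L_v = 50 + 1·125 = 175 mm; A_gv = 175 × 12 = 2100 mm².
A_nv = (175 − 1.5·35) × 12 = 1470 mm².
A_nt = (65 − 0.5·35) × 12 = 570 mm².
0.6 F_u A_nv = 352.8 kN; 0.6 F_y A_gv = 315 kN → shear yielding governs the shear term.
R_n = 315 + 1.0 × 400 × 570 / 1000 = 543 kN.
Design strength φR_n = 0.75 × 543 = 407 kN.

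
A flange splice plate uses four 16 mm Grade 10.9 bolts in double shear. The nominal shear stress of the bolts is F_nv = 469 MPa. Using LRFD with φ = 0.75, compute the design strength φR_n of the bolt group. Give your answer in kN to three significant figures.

566 kN

A_b = π × 16² / 4 = 201.1 mm².
R_n = F_nv · A_b · n · n_s = 469 × 201.1 × 4 × 2 / 1000 = 754.4 kN.
Design strength φR_n = 0.75 × 754.4 = 566 kN.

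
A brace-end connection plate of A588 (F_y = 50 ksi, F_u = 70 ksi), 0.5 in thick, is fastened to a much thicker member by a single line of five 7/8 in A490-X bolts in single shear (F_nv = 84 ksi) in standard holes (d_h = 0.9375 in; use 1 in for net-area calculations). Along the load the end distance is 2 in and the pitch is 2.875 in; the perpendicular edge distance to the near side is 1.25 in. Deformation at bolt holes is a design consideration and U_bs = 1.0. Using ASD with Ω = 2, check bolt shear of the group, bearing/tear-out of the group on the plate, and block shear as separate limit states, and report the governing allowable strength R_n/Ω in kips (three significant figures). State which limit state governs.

Bolt shear: A_b = π·0.875²/4 = 0.6013 in²; R_n = 84 × 0.6013 × 5 × 1 = 252.6 kips → 252.6 / 2 = 126 kips.
Bearing: edge l_c = 1.531, r_n = 64.31 kips; interior l_c = 1.938, r_n = 73.5 kips; R_n = 64.31 + 4·73.5 = 358.3 kips → 179 kips.
Block shear: A_gv = 6.75, A_nv = 4.5, A_nt = 0.375 in²; R_n = min(0.6F_uA_nv, 0.6F_yA_gv) + U_bs·F_u·A_nt = 215.2 kips → 108 kips.
Block shear governs: 108 kips.

108 kips (block shear governs)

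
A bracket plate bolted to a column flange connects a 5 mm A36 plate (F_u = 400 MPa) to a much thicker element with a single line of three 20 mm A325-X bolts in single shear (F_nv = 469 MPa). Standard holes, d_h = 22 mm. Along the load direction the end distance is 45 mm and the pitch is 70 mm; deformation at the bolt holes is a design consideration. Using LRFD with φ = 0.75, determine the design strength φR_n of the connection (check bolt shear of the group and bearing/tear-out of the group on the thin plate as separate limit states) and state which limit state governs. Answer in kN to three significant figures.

Bolt shear: A_b = π·20²/4 = 314.2 mm²; R_n = 469 × 314.2 × 3 × 1 / 1000 = 442 kN → 0.75 × 442 = 332 kN.
Bearing (1.2 l_c t F_u ≤ 2.4 d t F_u): upper limit = 2.4·20·5·400 / 1000 = 96 kN.
  Edge l_c = 45 − 22/2 = 34 → r_n = 81.6 kN; interior l_c = 70 − 22 = 48 → r_n = 96 kN.
  R_n,bearing = 1·81.6 + 2·96 = 273.6 kN → 0.75 × 273.6 = 205 kN.
Bearing governs: 205 kN.

205 kN (bearing governs)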